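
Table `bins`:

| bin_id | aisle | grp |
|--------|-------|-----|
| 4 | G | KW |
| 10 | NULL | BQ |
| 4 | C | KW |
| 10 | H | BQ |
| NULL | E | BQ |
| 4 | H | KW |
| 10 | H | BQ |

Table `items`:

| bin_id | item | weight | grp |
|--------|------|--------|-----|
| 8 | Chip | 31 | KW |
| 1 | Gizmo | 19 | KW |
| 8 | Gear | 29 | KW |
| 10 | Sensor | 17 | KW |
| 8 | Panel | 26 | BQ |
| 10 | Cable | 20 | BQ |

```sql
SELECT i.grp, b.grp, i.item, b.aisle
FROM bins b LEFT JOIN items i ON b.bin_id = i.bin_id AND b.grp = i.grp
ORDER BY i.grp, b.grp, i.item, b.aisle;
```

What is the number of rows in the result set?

7

LEFT JOIN keeps every row from `bins`; unmatched rows get NULL for `items`'s columns.
Matching on b.bin_id = i.bin_id AND b.grp = i.grp. A NULL in a compared column never satisfies the condition.
- b row (bin_id=4, grp=KW): no match → kept, i columns NULL.
- b row (bin_id=10, grp=BQ): matches 1 i row(s) → 1 output row(s).
- b row (bin_id=4, grp=KW): no match → kept, i columns NULL.
- b row (bin_id=10, grp=BQ): matches 1 i row(s) → 1 output row(s).
- b row (bin_id=NULL, grp=BQ): no match → kept, i columns NULL.
- b row (bin_id=4, grp=KW): no match → kept, i columns NULL.
- b row (bin_id=10, grp=BQ): matches 1 i row(s) → 1 output row(s).
Total: 3 matched + 4 padded = 7 rows.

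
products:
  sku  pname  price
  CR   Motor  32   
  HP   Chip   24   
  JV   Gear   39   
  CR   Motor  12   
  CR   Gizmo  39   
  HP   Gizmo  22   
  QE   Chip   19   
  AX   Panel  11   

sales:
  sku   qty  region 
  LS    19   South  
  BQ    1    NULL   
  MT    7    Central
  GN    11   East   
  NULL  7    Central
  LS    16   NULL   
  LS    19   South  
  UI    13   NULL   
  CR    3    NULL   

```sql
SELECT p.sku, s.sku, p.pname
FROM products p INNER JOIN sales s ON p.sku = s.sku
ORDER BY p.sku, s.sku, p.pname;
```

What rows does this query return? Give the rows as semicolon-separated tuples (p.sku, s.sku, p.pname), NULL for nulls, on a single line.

INNER JOIN keeps only pairs where the ON condition holds.
Matching on p.sku = s.sku. A NULL in a compared column never satisfies the condition.
Matched pairs: 3.

(CR, CR, Gizmo); (CR, CR, Motor); (CR, CR, Motor)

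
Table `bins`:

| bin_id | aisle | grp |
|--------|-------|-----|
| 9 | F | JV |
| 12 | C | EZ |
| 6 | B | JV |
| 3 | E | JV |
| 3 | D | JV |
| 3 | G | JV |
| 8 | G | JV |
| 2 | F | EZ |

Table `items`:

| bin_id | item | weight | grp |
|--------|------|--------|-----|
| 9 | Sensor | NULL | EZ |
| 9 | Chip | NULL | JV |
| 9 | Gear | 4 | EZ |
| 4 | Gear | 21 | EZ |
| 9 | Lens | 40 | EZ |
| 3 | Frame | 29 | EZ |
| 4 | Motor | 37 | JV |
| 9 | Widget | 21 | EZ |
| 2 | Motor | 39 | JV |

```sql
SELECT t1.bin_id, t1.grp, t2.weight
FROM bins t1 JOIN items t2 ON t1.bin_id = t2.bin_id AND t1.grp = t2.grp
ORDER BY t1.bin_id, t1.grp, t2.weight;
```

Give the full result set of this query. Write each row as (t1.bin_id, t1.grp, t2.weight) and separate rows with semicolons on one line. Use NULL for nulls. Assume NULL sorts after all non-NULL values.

INNER JOIN keeps only pairs where the ON condition holds.
Matching on t1.bin_id = t2.bin_id AND t1.grp = t2.grp.
Matched pairs: 1.

(9, JV, NULL)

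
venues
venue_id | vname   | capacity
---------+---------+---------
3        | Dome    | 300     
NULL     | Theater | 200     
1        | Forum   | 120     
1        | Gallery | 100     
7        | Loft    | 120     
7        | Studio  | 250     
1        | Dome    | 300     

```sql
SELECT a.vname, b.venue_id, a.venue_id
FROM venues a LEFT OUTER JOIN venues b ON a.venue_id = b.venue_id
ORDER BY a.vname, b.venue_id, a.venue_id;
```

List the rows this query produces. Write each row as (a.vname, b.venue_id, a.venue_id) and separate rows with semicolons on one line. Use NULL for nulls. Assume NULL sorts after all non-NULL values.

LEFT JOIN keeps every row from `venues a`; unmatched rows get NULL for `venues b`'s columns.
Matching on a.venue_id = b.venue_id. A NULL in a compared column never satisfies the condition.
- a row (venue_id=3): matches 1 b row(s) → 1 output row(s).
- a row (venue_id=NULL): no match → kept, b columns NULL.
- a row (venue_id=1): matches 3 b row(s) → 3 output row(s).
- a row (venue_id=1): matches 3 b row(s) → 3 output row(s).
- a row (venue_id=7): matches 2 b row(s) → 2 output row(s).
- a row (venue_id=7): matches 2 b row(s) → 2 output row(s).
- a row (venue_id=1): matches 3 b row(s) → 3 output row(s).

(Dome, 1, 1); (Dome, 1, 1); (Dome, 1, 1); (Dome, 3, 3); (Forum, 1, 1); (Forum, 1, 1); (Forum, 1, 1); (Gallery, 1, 1); (Gallery, 1, 1); (Gallery, 1, 1); (Loft, 7, 7); (Loft, 7, 7); (Studio, 7, 7); (Studio, 7, 7); (Theater, NULL, NULL)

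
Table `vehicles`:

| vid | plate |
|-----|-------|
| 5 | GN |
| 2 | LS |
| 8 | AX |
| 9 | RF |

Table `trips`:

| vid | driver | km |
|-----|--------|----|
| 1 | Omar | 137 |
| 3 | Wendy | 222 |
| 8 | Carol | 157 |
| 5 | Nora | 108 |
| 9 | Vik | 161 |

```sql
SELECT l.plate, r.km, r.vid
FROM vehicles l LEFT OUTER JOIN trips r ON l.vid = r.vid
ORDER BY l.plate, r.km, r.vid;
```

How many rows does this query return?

4

LEFT JOIN keeps every row from `vehicles`; unmatched rows get NULL for `trips`'s columns.
Matching on l.vid = r.vid.
Matched pairs: 3; unmatched l rows kept: 1.
Total: 3 matched + 1 padded = 4 rows.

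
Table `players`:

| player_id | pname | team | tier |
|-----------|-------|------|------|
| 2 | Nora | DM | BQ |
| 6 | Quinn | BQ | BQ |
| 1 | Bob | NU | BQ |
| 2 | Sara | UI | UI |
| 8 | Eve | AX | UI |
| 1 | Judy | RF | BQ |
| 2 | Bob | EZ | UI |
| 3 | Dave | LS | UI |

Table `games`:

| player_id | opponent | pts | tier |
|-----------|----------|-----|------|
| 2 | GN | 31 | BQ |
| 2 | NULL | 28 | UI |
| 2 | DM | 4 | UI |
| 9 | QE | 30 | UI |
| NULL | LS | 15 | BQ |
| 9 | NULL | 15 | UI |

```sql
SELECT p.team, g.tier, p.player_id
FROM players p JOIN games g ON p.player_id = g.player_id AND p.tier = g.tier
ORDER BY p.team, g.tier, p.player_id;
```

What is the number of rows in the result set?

5

INNER JOIN keeps only pairs where the ON condition holds.
Matching on p.player_id = g.player_id AND p.tier = g.tier. A NULL in a compared column never satisfies the condition.
Matched pairs: 5.
Total: 5 rows.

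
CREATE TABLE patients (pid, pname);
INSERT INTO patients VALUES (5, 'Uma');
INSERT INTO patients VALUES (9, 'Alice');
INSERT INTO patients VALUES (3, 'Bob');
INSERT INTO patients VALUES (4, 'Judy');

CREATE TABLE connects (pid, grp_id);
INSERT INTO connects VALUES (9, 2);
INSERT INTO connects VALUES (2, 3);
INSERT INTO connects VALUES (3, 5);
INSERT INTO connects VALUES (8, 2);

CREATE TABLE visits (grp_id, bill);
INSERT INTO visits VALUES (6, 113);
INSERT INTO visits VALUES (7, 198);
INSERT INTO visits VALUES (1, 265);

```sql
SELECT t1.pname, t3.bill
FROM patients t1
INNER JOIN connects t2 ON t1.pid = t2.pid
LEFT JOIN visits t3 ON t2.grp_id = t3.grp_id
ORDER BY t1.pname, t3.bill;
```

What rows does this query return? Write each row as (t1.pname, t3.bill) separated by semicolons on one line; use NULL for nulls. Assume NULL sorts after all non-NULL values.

Evaluate left to right. First `patients t1 INNER JOIN connects t2` on pid: 2 row(s).
Then LEFT JOIN `visits t3` on grp_id: each of those 2 rows is kept; rows whose t2.grp_id has no match in t3 get NULL for t3's columns.

(Alice, NULL); (Bob, NULL)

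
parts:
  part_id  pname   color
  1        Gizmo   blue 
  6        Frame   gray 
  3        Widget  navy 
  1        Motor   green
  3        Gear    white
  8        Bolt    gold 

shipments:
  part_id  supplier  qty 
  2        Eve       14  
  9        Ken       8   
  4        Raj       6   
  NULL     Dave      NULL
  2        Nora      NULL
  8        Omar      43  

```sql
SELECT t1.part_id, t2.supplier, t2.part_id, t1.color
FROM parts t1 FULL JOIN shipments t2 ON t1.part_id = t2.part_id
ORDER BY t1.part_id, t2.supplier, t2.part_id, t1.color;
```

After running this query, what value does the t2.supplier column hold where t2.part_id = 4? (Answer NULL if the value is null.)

FULL OUTER JOIN keeps every row from both sides; unmatched rows get NULL for the other side's columns.
Matching on t1.part_id = t2.part_id. A NULL in a compared column never satisfies the condition.
Matched pairs: 1; unmatched t1 rows kept: 5; unmatched t2 rows kept: 5.

Raj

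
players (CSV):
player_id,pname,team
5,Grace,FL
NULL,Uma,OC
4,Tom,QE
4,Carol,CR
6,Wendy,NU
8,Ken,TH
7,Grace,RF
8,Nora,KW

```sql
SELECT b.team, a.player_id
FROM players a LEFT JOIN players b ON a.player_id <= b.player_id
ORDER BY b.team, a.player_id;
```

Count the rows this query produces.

31

LEFT JOIN keeps every row from `players a`; unmatched rows get NULL for `players b`'s columns.
Matching on a.player_id <= b.player_id. A NULL in a compared column never satisfies the condition.
- player_id=5: 5 matching b row(s), so 5 row(s) emitted.
- player_id=NULL: no b row matches, row kept with b columns NULL.
- player_id=4: 7 matching b row(s), so 7 row(s) emitted.
- player_id=4: 7 matching b row(s), so 7 row(s) emitted.
- player_id=6: 4 matching b row(s), so 4 row(s) emitted.
- player_id=8: 2 matching b row(s), so 2 row(s) emitted.
- player_id=7: 3 matching b row(s), so 3 row(s) emitted.
- player_id=8: 2 matching b row(s), so 2 row(s) emitted.
Total: 30 matched + 1 padded = 31 rows.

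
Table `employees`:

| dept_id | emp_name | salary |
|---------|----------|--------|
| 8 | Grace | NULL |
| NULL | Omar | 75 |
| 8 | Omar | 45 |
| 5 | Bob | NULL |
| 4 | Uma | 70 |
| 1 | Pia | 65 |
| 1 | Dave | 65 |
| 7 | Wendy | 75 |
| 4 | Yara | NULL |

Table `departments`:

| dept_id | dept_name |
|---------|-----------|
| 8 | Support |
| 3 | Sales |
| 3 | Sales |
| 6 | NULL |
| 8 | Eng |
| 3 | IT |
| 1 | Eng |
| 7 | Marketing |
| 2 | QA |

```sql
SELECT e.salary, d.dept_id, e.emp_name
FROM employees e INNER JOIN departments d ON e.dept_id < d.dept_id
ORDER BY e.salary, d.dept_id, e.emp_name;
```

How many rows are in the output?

30

INNER JOIN keeps only pairs where the ON condition holds.
Matching on e.dept_id < d.dept_id. A NULL in a compared column never satisfies the condition.
Matched pairs: 30.
Total: 30 rows.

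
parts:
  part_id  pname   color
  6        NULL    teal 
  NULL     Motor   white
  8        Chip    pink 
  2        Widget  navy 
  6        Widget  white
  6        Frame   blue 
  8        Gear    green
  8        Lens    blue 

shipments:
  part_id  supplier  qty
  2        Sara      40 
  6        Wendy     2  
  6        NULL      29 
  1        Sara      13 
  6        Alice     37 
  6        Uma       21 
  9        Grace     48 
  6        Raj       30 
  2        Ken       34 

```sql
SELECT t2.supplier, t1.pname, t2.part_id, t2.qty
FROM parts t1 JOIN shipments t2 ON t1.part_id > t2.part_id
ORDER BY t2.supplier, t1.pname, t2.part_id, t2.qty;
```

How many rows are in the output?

34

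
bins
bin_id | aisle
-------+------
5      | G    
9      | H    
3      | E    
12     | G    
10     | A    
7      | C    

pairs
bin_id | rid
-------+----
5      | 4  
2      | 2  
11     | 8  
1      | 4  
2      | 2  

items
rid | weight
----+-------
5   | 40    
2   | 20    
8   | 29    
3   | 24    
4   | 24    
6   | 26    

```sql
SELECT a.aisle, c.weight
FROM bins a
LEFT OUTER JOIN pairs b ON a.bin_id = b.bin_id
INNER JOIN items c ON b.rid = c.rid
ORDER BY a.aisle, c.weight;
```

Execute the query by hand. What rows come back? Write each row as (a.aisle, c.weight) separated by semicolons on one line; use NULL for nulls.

Step 1 — a LEFT JOIN b on bin_id → 6 row(s).
Then INNER JOIN `items c` on rid: keep only rows whose b.rid appears in c.

(G, 24)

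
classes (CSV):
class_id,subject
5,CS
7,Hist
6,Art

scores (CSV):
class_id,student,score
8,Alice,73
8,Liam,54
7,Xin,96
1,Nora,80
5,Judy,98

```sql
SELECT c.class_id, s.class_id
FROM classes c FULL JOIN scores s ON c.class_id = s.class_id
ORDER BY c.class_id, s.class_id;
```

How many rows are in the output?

FULL OUTER JOIN keeps every row from both sides; unmatched rows get NULL for the other side's columns.
Matching on c.class_id = s.class_id.
- class_id=5: 1 matching s row(s), so 1 row(s) emitted.
- class_id=7: 1 matching s row(s), so 1 row(s) emitted.
- class_id=6: no s row matches, row kept with s columns NULL.
- plus 3 unmatched s row(s), each kept with NULL c columns.
Total: 2 matched + 4 padded = 6 rows.

6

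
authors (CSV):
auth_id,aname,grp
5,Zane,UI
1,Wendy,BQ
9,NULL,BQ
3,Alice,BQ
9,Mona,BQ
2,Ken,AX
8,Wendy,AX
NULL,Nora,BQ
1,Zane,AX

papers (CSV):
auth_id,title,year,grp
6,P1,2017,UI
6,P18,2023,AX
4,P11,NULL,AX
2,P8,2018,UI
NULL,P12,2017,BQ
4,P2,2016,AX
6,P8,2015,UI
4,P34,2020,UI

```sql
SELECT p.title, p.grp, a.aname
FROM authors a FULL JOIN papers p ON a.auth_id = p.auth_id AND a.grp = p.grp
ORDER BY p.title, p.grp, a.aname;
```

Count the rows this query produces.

17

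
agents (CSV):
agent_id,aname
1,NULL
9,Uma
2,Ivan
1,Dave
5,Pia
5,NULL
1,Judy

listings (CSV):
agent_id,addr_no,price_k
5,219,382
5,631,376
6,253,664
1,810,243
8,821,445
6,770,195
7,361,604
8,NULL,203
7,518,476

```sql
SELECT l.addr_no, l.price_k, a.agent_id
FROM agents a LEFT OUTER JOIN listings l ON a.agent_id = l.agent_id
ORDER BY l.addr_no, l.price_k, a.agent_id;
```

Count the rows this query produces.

LEFT JOIN keeps every row from `agents`; unmatched rows get NULL for `listings`'s columns.
Matching on a.agent_id = l.agent_id.
- agent_id=1: 1 matching l row(s), so 1 row(s) emitted.
- agent_id=9: no l row matches, row kept with l columns NULL.
- agent_id=2: no l row matches, row kept with l columns NULL.
- agent_id=1: 1 matching l row(s), so 1 row(s) emitted.
- agent_id=5: 2 matching l row(s), so 2 row(s) emitted.
- agent_id=5: 2 matching l row(s), so 2 row(s) emitted.
- agent_id=1: 1 matching l row(s), so 1 row(s) emitted.
Total: 7 matched + 2 padded = 9 rows.

9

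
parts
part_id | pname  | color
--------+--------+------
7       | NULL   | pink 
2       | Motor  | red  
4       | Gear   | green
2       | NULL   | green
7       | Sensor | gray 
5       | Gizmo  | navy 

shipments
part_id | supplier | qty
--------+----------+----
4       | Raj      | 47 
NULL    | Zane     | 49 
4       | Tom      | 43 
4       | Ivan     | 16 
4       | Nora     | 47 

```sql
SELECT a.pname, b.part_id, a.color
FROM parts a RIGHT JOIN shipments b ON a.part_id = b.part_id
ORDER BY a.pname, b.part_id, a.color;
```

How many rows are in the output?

5

RIGHT JOIN keeps every row from `shipments`; unmatched rows get NULL for `parts`'s columns.
Matching on a.part_id = b.part_id. A NULL in a compared column never satisfies the condition.
Matched pairs: 4; unmatched b rows kept: 1.
Total: 4 matched + 1 padded = 5 rows.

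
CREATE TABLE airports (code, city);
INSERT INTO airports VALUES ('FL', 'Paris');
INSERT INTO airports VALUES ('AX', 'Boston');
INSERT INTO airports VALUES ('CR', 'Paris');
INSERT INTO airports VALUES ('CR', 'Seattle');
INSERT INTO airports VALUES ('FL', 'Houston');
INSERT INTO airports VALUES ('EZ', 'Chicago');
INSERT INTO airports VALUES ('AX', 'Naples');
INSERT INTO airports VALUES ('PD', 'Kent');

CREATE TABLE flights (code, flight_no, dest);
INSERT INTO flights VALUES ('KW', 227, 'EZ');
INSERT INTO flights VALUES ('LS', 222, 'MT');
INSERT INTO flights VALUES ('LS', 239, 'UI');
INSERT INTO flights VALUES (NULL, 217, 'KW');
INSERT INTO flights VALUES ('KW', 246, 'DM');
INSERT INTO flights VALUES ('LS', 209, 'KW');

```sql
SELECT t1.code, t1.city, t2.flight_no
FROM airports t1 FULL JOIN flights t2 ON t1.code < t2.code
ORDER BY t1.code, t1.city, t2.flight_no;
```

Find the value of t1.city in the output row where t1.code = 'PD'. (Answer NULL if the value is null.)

FULL OUTER JOIN keeps every row from both sides; unmatched rows get NULL for the other side's columns.
Matching on t1.code < t2.code. A NULL in a compared column never satisfies the condition.
- t1[0] code=FL → 5 match(es) in t2 → 5 row(s).
- t1[1] code=AX → 5 match(es) in t2 → 5 row(s).
- t1[2] code=CR → 5 match(es) in t2 → 5 row(s).
- t1[3] code=CR → 5 match(es) in t2 → 5 row(s).
- t1[4] code=FL → 5 match(es) in t2 → 5 row(s).
- t1[5] code=EZ → 5 match(es) in t2 → 5 row(s).
- t1[6] code=AX → 5 match(es) in t2 → 5 row(s).
- t1[7] code=PD → no match; kept with NULLs on the t2 side.
- 1 row(s) from t2 found no t1 partner → padded with NULL.

Kent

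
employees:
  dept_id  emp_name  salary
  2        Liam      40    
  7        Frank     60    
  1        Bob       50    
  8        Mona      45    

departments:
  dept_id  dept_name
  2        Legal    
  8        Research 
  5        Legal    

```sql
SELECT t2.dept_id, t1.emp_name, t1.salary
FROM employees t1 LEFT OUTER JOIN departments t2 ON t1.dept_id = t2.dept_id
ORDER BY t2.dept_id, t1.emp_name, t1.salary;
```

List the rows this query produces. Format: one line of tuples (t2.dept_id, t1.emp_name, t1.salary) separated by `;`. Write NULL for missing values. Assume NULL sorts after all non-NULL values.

LEFT JOIN keeps every row from `employees`; unmatched rows get NULL for `departments`'s columns.
Matching on t1.dept_id = t2.dept_id.
- t1 row (dept_id=2): matches 1 t2 row(s) → 1 output row(s).
- t1 row (dept_id=7): no match → kept, t2 columns NULL.
- t1 row (dept_id=1): no match → kept, t2 columns NULL.
- t1 row (dept_id=8): matches 1 t2 row(s) → 1 output row(s).
After projecting and ordering:
t2.dept_id | t1.emp_name | t1.salary
2 | Liam | 40
8 | Mona | 45
NULL | Bob | 50
NULL | Frank | 60

(2, Liam, 40); (8, Mona, 45); (NULL, Bob, 50); (NULL, Frank, 60)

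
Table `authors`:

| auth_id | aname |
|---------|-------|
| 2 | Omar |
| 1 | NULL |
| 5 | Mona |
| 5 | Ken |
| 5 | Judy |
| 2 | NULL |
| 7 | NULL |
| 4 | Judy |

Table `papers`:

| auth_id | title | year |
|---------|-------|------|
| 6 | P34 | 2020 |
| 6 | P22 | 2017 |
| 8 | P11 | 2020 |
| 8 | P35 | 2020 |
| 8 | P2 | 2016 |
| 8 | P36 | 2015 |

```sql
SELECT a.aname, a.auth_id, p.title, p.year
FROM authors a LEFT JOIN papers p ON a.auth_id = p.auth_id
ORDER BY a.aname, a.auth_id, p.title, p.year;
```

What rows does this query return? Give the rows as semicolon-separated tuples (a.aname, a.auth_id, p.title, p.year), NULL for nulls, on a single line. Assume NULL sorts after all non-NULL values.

(Judy, 4, NULL, NULL); (Judy, 5, NULL, NULL); (Ken, 5, NULL, NULL); (Mona, 5, NULL, NULL); (Omar, 2, NULL, NULL); (NULL, 1, NULL, NULL); (NULL, 2, NULL, NULL); (NULL, 7, NULL, NULL)

LEFT JOIN keeps every row from `authors`; unmatched rows get NULL for `papers`'s columns.
Matching on a.auth_id = p.auth_id.
- a row (auth_id=2): no match → kept, p columns NULL.
- a row (auth_id=1): no match → kept, p columns NULL.
- a row (auth_id=5): no match → kept, p columns NULL.
- a row (auth_id=5): no match → kept, p columns NULL.
- a row (auth_id=5): no match → kept, p columns NULL.
- a row (auth_id=2): no match → kept, p columns NULL.
- a row (auth_id=7): no match → kept, p columns NULL.
- a row (auth_id=4): no match → kept, p columns NULL.
After projecting and ordering:
a.aname | a.auth_id | p.title | p.year
Judy | 4 | NULL | NULL
Judy | 5 | NULL | NULL
Ken | 5 | NULL | NULL
Mona | 5 | NULL | NULL
Omar | 2 | NULL | NULL
NULL | 1 | NULL | NULL
NULL | 2 | NULL | NULL
NULL | 7 | NULL | NULL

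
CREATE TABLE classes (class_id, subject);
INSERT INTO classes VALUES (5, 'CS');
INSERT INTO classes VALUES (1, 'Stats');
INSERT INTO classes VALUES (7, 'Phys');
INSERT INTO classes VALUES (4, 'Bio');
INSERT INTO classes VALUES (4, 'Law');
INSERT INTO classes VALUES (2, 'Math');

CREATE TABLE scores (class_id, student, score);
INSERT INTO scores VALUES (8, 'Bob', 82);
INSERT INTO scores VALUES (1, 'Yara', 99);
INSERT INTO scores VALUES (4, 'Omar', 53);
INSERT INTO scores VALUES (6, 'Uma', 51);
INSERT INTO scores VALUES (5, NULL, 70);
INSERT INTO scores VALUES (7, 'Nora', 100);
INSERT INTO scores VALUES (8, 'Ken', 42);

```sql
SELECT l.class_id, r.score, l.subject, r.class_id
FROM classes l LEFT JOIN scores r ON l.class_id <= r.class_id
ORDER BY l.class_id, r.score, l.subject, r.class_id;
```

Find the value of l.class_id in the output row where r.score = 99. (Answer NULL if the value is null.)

LEFT JOIN keeps every row from `classes`; unmatched rows get NULL for `scores`'s columns.
Matching on l.class_id <= r.class_id.
- l (class_id=5) pairs with 5 row(s) of r.
- l (class_id=1) pairs with 7 row(s) of r.
- l (class_id=7) pairs with 3 row(s) of r.
- l (class_id=4) pairs with 6 row(s) of r.
- l (class_id=4) pairs with 6 row(s) of r.
- l (class_id=2) pairs with 6 row(s) of r.

1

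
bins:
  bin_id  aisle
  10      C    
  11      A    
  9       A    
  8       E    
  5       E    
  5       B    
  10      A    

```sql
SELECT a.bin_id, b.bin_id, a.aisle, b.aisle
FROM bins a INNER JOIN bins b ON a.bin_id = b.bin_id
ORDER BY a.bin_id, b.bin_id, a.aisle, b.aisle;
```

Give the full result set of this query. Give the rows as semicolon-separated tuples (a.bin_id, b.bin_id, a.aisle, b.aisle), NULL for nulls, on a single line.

INNER JOIN keeps only pairs where the ON condition holds.
Matching on a.bin_id = b.bin_id.
- a row (bin_id=10): matches 2 b row(s) → 2 output row(s).
- a row (bin_id=11): matches 1 b row(s) → 1 output row(s).
- a row (bin_id=9): matches 1 b row(s) → 1 output row(s).
- a row (bin_id=8): matches 1 b row(s) → 1 output row(s).
- a row (bin_id=5): matches 2 b row(s) → 2 output row(s).
- a row (bin_id=5): matches 2 b row(s) → 2 output row(s).
- a row (bin_id=10): matches 2 b row(s) → 2 output row(s).

(5, 5, B, B); (5, 5, B, E); (5, 5, E, B); (5, 5, E, E); (8, 8, E, E); (9, 9, A, A); (10, 10, A, A); (10, 10, A, C); (10, 10, C, A); (10, 10, C, C); (11, 11, A, A)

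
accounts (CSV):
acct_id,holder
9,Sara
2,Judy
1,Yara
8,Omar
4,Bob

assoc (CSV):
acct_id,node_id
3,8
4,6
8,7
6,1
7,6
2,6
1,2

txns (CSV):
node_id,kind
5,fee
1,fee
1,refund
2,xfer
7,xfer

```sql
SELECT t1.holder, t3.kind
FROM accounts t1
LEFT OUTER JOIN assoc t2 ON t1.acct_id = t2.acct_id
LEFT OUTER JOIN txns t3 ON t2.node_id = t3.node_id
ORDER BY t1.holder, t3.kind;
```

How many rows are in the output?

5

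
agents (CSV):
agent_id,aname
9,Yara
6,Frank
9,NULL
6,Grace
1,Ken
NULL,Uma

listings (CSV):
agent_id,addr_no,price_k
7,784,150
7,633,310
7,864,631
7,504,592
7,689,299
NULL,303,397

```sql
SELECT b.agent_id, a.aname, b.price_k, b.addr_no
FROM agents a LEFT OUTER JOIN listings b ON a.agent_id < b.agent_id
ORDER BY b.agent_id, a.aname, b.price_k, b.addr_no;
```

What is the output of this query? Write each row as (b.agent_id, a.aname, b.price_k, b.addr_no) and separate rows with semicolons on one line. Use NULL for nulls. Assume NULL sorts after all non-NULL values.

(7, Frank, 150, 784); (7, Frank, 299, 689); (7, Frank, 310, 633); (7, Frank, 592, 504); (7, Frank, 631, 864); (7, Grace, 150, 784); (7, Grace, 299, 689); (7, Grace, 310, 633); (7, Grace, 592, 504); (7, Grace, 631, 864); (7, Ken, 150, 784); (7, Ken, 299, 689); (7, Ken, 310, 633); (7, Ken, 592, 504); (7, Ken, 631, 864); (NULL, Uma, NULL, NULL); (NULL, Yara, NULL, NULL); (NULL, NULL, NULL, NULL)

LEFT JOIN keeps every row from `agents`; unmatched rows get NULL for `listings`'s columns.
Matching on a.agent_id < b.agent_id. A NULL in a compared column never satisfies the condition.
- agent_id=9: no b row matches, row kept with b columns NULL.
- agent_id=6: 5 matching b row(s), so 5 row(s) emitted.
- agent_id=9: no b row matches, row kept with b columns NULL.
- agent_id=6: 5 matching b row(s), so 5 row(s) emitted.
- agent_id=1: 5 matching b row(s), so 5 row(s) emitted.
- agent_id=NULL: no b row matches, row kept with b columns NULL.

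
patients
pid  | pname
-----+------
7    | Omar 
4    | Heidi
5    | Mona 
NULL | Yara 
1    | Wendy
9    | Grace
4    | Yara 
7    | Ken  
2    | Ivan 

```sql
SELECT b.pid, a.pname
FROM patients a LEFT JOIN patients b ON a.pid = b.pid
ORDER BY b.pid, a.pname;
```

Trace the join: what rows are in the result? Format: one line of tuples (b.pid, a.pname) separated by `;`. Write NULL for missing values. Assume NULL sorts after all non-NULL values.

LEFT JOIN keeps every row from `patients a`; unmatched rows get NULL for `patients b`'s columns.
Matching on a.pid = b.pid. A NULL in a compared column never satisfies the condition.
- a (pid=7) pairs with 2 row(s) of b.
- a (pid=4) pairs with 2 row(s) of b.
- a (pid=5) pairs with 1 row(s) of b.
- a (pid=NULL) has no partner → padded with NULL.
- a (pid=1) pairs with 1 row(s) of b.
- a (pid=9) pairs with 1 row(s) of b.
- a (pid=4) pairs with 2 row(s) of b.
- a (pid=7) pairs with 2 row(s) of b.
- a (pid=2) pairs with 1 row(s) of b.

(1, Wendy); (2, Ivan); (4, Heidi); (4, Heidi); (4, Yara); (4, Yara); (5, Mona); (7, Ken); (7, Ken); (7, Omar); (7, Omar); (9, Grace); (NULL, Yara)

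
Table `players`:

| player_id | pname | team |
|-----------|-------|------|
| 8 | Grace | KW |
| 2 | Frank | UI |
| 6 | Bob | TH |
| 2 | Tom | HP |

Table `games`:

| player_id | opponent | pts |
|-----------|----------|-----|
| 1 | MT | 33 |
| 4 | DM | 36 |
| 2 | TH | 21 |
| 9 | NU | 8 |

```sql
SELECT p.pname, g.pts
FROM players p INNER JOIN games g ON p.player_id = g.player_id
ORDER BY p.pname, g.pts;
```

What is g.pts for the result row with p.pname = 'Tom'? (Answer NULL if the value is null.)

21

INNER JOIN keeps only pairs where the ON condition holds.
Matching on p.player_id = g.player_id.
- p[0] player_id=8 → no match; dropped.
- p[1] player_id=2 → 1 match(es) in g → 1 row(s).
- p[2] player_id=6 → no match; dropped.
- p[3] player_id=2 → 1 match(es) in g → 1 row(s).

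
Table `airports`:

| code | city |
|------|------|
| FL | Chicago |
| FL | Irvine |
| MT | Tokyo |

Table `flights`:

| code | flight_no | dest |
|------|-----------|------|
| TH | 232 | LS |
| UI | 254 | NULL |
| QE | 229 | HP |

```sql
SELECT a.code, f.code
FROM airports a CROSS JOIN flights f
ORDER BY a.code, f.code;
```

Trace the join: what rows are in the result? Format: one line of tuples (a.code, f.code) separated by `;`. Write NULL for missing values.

(FL, QE); (FL, QE); (FL, TH); (FL, TH); (FL, UI); (FL, UI); (MT, QE); (MT, TH); (MT, UI)

CROSS JOIN pairs every row of `airports` with every row of `flights`: 3 × 3 = 9 rows.
After projecting and ordering:
a.code | f.code
FL | QE
FL | QE
FL | TH
FL | TH
FL | UI
FL | UI
MT | QE
MT | TH
MT | UI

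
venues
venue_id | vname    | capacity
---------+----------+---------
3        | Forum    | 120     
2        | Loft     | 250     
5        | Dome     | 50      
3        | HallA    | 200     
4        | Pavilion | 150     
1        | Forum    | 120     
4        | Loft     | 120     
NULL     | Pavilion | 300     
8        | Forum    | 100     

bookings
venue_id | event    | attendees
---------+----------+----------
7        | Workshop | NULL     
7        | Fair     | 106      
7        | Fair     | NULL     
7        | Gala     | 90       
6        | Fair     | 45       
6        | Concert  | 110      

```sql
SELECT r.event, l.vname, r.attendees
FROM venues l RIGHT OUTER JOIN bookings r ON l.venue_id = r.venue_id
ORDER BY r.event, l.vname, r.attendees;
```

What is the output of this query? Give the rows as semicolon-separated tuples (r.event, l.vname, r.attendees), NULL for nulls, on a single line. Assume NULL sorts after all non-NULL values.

(Concert, NULL, 110); (Fair, NULL, 45); (Fair, NULL, 106); (Fair, NULL, NULL); (Gala, NULL, 90); (Workshop, NULL, NULL)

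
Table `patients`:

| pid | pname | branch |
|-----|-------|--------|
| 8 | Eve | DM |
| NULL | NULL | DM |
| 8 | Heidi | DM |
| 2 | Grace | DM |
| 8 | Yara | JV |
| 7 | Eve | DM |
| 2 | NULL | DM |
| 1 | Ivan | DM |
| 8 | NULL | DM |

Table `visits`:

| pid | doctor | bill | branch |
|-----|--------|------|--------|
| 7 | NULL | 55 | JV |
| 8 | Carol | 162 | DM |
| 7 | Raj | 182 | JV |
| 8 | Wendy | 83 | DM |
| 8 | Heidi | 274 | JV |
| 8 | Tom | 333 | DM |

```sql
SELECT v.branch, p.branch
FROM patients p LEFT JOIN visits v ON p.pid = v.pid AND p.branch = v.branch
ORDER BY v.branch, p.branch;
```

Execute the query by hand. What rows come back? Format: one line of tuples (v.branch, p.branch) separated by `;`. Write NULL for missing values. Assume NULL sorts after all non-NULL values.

(DM, DM); (DM, DM); (DM, DM); (DM, DM); (DM, DM); (DM, DM); (DM, DM); (DM, DM); (DM, DM); (JV, JV); (NULL, DM); (NULL, DM); (NULL, DM); (NULL, DM); (NULL, DM)

LEFT JOIN keeps every row from `patients`; unmatched rows get NULL for `visits`'s columns.
Matching on p.pid = v.pid AND p.branch = v.branch. A NULL in a compared column never satisfies the condition.
- p row (pid=8, branch=DM): matches 3 v row(s) → 3 output row(s).
- p row (pid=NULL, branch=DM): no match → kept, v columns NULL.
- p row (pid=8, branch=DM): matches 3 v row(s) → 3 output row(s).
- p row (pid=2, branch=DM): no match → kept, v columns NULL.
- p row (pid=8, branch=JV): matches 1 v row(s) → 1 output row(s).
- p row (pid=7, branch=DM): no match → kept, v columns NULL.
- p row (pid=2, branch=DM): no match → kept, v columns NULL.
- p row (pid=1, branch=DM): no match → kept, v columns NULL.
- p row (pid=8, branch=DM): matches 3 v row(s) → 3 output row(s).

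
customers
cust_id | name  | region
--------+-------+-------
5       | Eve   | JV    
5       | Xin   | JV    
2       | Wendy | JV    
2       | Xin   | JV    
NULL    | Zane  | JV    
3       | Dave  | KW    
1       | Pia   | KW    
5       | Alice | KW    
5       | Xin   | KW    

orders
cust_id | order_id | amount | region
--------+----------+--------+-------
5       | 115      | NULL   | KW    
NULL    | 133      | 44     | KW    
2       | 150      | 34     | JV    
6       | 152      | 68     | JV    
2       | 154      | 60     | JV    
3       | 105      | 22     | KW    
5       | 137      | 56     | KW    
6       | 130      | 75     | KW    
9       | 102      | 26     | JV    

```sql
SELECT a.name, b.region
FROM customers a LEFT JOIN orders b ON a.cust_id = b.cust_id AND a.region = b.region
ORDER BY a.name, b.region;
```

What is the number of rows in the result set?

13

LEFT JOIN keeps every row from `customers`; unmatched rows get NULL for `orders`'s columns.
Matching on a.cust_id = b.cust_id AND a.region = b.region. A NULL in a compared column never satisfies the condition.
- a[0] cust_id=5, region=JV → no match; kept with NULLs on the b side.
- a[1] cust_id=5, region=JV → no match; kept with NULLs on the b side.
- a[2] cust_id=2, region=JV → 2 match(es) in b → 2 row(s).
- a[3] cust_id=2, region=JV → 2 match(es) in b → 2 row(s).
- a[4] cust_id=NULL, region=JV → no match; kept with NULLs on the b side.
- a[5] cust_id=3, region=KW → 1 match(es) in b → 1 row(s).
- a[6] cust_id=1, region=KW → no match; kept with NULLs on the b side.
- a[7] cust_id=5, region=KW → 2 match(es) in b → 2 row(s).
- a[8] cust_id=5, region=KW → 2 match(es) in b → 2 row(s).
Total: 9 matched + 4 padded = 13 rows.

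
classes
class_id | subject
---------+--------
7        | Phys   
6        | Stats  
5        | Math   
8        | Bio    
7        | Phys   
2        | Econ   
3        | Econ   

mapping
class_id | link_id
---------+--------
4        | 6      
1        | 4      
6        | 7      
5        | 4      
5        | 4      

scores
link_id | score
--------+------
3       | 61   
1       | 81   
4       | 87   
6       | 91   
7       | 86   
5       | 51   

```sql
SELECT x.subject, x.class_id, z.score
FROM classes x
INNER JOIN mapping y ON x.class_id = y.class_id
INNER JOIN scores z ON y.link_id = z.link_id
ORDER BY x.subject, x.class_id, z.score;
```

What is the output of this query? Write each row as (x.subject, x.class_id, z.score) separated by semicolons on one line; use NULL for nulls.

(Math, 5, 87); (Math, 5, 87); (Stats, 6, 86)

Evaluate left to right. First `classes x INNER JOIN mapping y` on class_id: 3 row(s).
Then INNER JOIN `scores z` on link_id: keep only rows whose y.link_id appears in z.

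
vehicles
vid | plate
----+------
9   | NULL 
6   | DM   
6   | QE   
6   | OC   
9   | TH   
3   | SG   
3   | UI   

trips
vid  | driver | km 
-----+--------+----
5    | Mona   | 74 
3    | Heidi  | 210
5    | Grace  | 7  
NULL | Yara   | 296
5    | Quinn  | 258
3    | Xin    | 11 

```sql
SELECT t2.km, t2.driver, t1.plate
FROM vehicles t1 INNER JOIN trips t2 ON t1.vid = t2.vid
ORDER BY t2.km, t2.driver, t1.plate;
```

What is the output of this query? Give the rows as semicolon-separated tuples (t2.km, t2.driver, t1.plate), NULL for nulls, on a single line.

(11, Xin, SG); (11, Xin, UI); (210, Heidi, SG); (210, Heidi, UI)

INNER JOIN keeps only pairs where the ON condition holds.
Matching on t1.vid = t2.vid. A NULL in a compared column never satisfies the condition.
Matched pairs: 4.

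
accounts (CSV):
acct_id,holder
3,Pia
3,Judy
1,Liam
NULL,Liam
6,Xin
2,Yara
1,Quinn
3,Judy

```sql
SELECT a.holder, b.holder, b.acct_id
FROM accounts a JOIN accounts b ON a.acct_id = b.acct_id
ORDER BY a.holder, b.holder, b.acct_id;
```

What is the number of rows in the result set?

15

INNER JOIN keeps only pairs where the ON condition holds.
Matching on a.acct_id = b.acct_id. A NULL in a compared column never satisfies the condition.
- a[0] acct_id=3 → 3 match(es) in b → 3 row(s).
- a[1] acct_id=3 → 3 match(es) in b → 3 row(s).
- a[2] acct_id=1 → 2 match(es) in b → 2 row(s).
- a[3] acct_id=NULL → no match; dropped.
- a[4] acct_id=6 → 1 match(es) in b → 1 row(s).
- a[5] acct_id=2 → 1 match(es) in b → 1 row(s).
- a[6] acct_id=1 → 2 match(es) in b → 2 row(s).
- a[7] acct_id=3 → 3 match(es) in b → 3 row(s).
Total: 15 rows.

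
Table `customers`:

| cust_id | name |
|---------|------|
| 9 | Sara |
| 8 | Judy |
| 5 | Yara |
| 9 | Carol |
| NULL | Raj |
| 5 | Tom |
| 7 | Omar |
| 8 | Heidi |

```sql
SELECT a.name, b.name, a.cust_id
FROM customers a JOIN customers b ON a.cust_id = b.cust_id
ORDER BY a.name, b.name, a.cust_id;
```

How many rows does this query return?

13

INNER JOIN keeps only pairs where the ON condition holds.
Matching on a.cust_id = b.cust_id. A NULL in a compared column never satisfies the condition.
- a[0] cust_id=9 → 2 match(es) in b → 2 row(s).
- a[1] cust_id=8 → 2 match(es) in b → 2 row(s).
- a[2] cust_id=5 → 2 match(es) in b → 2 row(s).
- a[3] cust_id=9 → 2 match(es) in b → 2 row(s).
- a[4] cust_id=NULL → no match; dropped.
- a[5] cust_id=5 → 2 match(es) in b → 2 row(s).
- a[6] cust_id=7 → 1 match(es) in b → 1 row(s).
- a[7] cust_id=8 → 2 match(es) in b → 2 row(s).
Total: 13 rows.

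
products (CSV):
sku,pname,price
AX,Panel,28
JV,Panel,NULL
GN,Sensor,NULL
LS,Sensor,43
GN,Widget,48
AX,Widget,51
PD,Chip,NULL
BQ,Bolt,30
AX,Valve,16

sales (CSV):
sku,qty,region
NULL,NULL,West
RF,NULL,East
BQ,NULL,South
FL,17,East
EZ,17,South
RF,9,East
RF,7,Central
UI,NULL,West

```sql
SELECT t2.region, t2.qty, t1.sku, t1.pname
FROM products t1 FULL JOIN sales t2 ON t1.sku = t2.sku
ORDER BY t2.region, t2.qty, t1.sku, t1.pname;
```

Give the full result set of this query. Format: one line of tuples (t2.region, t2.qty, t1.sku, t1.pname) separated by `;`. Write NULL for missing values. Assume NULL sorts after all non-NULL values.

FULL OUTER JOIN keeps every row from both sides; unmatched rows get NULL for the other side's columns.
Matching on t1.sku = t2.sku. A NULL in a compared column never satisfies the condition.
- sku=AX: no t2 row matches, row kept with t2 columns NULL.
- sku=JV: no t2 row matches, row kept with t2 columns NULL.
- sku=GN: no t2 row matches, row kept with t2 columns NULL.
- sku=LS: no t2 row matches, row kept with t2 columns NULL.
- sku=GN: no t2 row matches, row kept with t2 columns NULL.
- sku=AX: no t2 row matches, row kept with t2 columns NULL.
- sku=PD: no t2 row matches, row kept with t2 columns NULL.
- sku=BQ: 1 matching t2 row(s), so 1 row(s) emitted.
- sku=AX: no t2 row matches, row kept with t2 columns NULL.
- 7 t2 row(s) had no t1 match → kept, t1 columns NULL.

(Central, 7, NULL, NULL); (East, 9, NULL, NULL); (East, 17, NULL, NULL); (East, NULL, NULL, NULL); (South, 17, NULL, NULL); (South, NULL, BQ, Bolt); (West, NULL, NULL, NULL); (West, NULL, NULL, NULL); (NULL, NULL, AX, Panel); (NULL, NULL, AX, Valve); (NULL, NULL, AX, Widget); (NULL, NULL, GN, Sensor); (NULL, NULL, GN, Widget); (NULL, NULL, JV, Panel); (NULL, NULL, LS, Sensor); (NULL, NULL, PD, Chip)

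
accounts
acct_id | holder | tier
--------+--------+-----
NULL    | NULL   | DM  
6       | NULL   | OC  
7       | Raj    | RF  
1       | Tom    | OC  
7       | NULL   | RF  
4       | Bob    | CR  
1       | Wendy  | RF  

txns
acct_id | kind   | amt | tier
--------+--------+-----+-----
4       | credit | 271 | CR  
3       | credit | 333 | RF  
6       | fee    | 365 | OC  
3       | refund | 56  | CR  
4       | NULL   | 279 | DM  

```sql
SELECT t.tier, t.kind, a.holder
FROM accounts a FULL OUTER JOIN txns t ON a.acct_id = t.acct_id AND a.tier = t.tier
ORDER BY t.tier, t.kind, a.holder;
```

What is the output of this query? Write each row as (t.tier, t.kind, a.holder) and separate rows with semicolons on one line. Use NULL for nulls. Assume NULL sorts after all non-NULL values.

FULL OUTER JOIN keeps every row from both sides; unmatched rows get NULL for the other side's columns.
Matching on a.acct_id = t.acct_id AND a.tier = t.tier. A NULL in a compared column never satisfies the condition.
- a[0] acct_id=NULL, tier=DM → no match; kept with NULLs on the t side.
- a[1] acct_id=6, tier=OC → 1 match(es) in t → 1 row(s).
- a[2] acct_id=7, tier=RF → no match; kept with NULLs on the t side.
- a[3] acct_id=1, tier=OC → no match; kept with NULLs on the t side.
- a[4] acct_id=7, tier=RF → no match; kept with NULLs on the t side.
- a[5] acct_id=4, tier=CR → 1 match(es) in t → 1 row(s).
- a[6] acct_id=1, tier=RF → no match; kept with NULLs on the t side.
- 3 row(s) from t found no a partner → padded with NULL.
After projecting and ordering:
t.tier | t.kind | a.holder
CR | credit | Bob
CR | refund | NULL
DM | NULL | NULL
OC | fee | NULL
RF | credit | NULL
NULL | NULL | Raj
NULL | NULL | Tom
NULL | NULL | Wendy
NULL | NULL | NULL
NULL | NULL | NULL

(CR, credit, Bob); (CR, refund, NULL); (DM, NULL, NULL); (OC, fee, NULL); (RF, credit, NULL); (NULL, NULL, Raj); (NULL, NULL, Tom); (NULL, NULL, Wendy); (NULL, NULL, NULL); (NULL, NULL, NULL)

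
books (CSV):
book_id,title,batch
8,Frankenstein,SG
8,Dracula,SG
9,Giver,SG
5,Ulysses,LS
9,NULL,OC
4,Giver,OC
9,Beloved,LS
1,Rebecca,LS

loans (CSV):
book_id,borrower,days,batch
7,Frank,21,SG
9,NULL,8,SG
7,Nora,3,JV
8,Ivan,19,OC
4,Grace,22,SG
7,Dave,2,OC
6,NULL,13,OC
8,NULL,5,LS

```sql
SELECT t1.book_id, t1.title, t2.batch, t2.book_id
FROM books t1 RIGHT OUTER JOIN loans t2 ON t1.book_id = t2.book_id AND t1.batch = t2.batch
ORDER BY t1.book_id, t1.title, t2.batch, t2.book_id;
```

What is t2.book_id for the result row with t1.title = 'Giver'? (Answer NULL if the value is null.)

9

RIGHT JOIN keeps every row from `loans`; unmatched rows get NULL for `books`'s columns.
Matching on t1.book_id = t2.book_id AND t1.batch = t2.batch.
Matched pairs: 1; unmatched t2 rows kept: 7.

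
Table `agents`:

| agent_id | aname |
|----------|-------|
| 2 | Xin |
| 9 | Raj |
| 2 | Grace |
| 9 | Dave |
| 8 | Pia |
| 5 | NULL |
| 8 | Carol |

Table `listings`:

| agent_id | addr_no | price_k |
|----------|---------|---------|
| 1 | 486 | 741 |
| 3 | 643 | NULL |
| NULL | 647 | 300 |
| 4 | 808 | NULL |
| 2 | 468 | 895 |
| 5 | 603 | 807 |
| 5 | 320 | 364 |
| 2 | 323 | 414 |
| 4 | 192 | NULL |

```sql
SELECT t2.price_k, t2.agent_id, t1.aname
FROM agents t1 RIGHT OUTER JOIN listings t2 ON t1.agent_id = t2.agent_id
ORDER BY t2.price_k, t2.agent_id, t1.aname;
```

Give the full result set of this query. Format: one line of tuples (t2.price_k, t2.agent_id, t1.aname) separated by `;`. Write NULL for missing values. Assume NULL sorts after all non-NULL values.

RIGHT JOIN keeps every row from `listings`; unmatched rows get NULL for `agents`'s columns.
Matching on t1.agent_id = t2.agent_id. A NULL in a compared column never satisfies the condition.
- t1[0] agent_id=2 → 2 match(es) in t2 → 2 row(s).
- t1[1] agent_id=9 → no match.
- t1[2] agent_id=2 → 2 match(es) in t2 → 2 row(s).
- t1[3] agent_id=9 → no match.
- t1[4] agent_id=8 → no match.
- t1[5] agent_id=5 → 2 match(es) in t2 → 2 row(s).
- t1[6] agent_id=8 → no match.
- plus 5 unmatched t2 row(s), each kept with NULL t1 columns.

(300, NULL, NULL); (364, 5, NULL); (414, 2, Grace); (414, 2, Xin); (741, 1, NULL); (807, 5, NULL); (895, 2, Grace); (895, 2, Xin); (NULL, 3, NULL); (NULL, 4, NULL); (NULL, 4, NULL)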